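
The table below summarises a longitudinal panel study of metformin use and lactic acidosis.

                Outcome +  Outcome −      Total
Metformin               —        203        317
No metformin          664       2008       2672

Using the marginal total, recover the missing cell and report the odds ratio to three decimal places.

1.698

The missing cell is in the exposed row: 317 − 203 = 114.
So a = 114, b = 203, c = 664, d = 2008.
OR = (a·d)/(b·c) = (114 × 2008) / (203 × 664) = 228912 / 134792 = 1.69826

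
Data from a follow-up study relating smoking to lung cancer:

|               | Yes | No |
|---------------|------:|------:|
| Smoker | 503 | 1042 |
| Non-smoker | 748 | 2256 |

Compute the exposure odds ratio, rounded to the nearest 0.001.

1.456

Cells: a = 503, b = 1042, c = 748, d = 2256.
OR = (a·d)/(b·c) = (503 × 2256) / (1042 × 748) = 1134768 / 779416 = 1.45592
The odds of lung cancer are about 1.46 times as high in the smoker group.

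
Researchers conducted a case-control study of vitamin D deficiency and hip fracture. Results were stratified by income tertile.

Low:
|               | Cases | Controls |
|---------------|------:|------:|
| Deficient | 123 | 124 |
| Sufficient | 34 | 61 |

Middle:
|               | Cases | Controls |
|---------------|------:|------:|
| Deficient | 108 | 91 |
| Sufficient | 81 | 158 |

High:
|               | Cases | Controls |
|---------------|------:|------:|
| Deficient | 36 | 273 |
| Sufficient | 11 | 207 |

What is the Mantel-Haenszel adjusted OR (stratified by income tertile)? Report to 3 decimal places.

OR_MH = Σ(aᵢdᵢ/nᵢ) / Σ(bᵢcᵢ/nᵢ), where nᵢ is the stratum total.
Stratum 1 (Low): n = 342; a·d/n = 123·61/342 = 21.9386; b·c/n = 124·34/342 = 12.3275
Stratum 2 (Middle): n = 438; a·d/n = 108·158/438 = 38.9589; b·c/n = 91·81/438 = 16.8288
Stratum 3 (High): n = 527; a·d/n = 36·207/527 = 14.1404; b·c/n = 273·11/527 = 5.6983
OR_MH = (21.9386 + 38.9589 + 14.1404) / (12.3275 + 16.8288 + 5.6983) = 75.0379 / 34.8545 = 2.15289

2.153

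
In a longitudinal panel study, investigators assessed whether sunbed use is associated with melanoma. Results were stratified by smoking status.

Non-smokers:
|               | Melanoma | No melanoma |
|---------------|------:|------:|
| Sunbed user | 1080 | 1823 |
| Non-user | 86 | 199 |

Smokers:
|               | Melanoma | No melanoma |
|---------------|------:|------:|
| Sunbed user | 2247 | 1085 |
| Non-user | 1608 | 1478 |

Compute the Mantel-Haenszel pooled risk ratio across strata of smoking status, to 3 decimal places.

1.289

RR_MH = Σ(aᵢ·n₀ᵢ/nᵢ) / Σ(cᵢ·n₁ᵢ/nᵢ), with n₁ᵢ = aᵢ+bᵢ (exposed), n₀ᵢ = cᵢ+dᵢ (unexposed), nᵢ = n₁ᵢ+n₀ᵢ.
Stratum 1 (Non-smokers): n₁ = 2903, n₀ = 285, n = 3188; a·n₀/n = 1080·285/3188 = 96.5496; c·n₁/n = 86·2903/3188 = 78.3118
Stratum 2 (Smokers): n₁ = 3332, n₀ = 3086, n = 6418; a·n₀/n = 2247·3086/6418 = 1080.4366; c·n₁/n = 1608·3332/6418 = 834.8171
RR_MH = (96.5496 + 1080.4366) / (78.3118 + 834.8171) = 1176.9861 / 913.1289 = 1.28896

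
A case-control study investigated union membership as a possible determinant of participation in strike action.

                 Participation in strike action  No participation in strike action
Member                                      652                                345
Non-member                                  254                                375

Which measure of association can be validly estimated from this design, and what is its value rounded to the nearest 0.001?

Cells: a = 652, b = 345, c = 254, d = 375.
This is a case-control study: participants were sampled on outcome status, so risks in the source population cannot be estimated directly — relative risk is not valid here. The odds ratio is the appropriate measure.
OR = (a·d)/(b·c) = (652 × 375) / (345 × 254) = 244500 / 87630 = 2.79014

2.790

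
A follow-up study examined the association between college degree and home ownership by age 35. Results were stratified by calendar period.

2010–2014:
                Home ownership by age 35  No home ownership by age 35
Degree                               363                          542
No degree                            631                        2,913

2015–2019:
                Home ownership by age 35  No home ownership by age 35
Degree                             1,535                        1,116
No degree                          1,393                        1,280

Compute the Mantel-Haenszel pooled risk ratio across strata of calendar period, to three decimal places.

RR_MH = Σ(aᵢ·n₀ᵢ/nᵢ) / Σ(cᵢ·n₁ᵢ/nᵢ), with n₁ᵢ = aᵢ+bᵢ (exposed), n₀ᵢ = cᵢ+dᵢ (unexposed), nᵢ = n₁ᵢ+n₀ᵢ.
Stratum 1 (2010–2014): n₁ = 905, n₀ = 3544, n = 4449; a·n₀/n = 363·3544/4449 = 289.1598; c·n₁/n = 631·905/4449 = 128.3558
Stratum 2 (2015–2019): n₁ = 2651, n₀ = 2673, n = 5324; a·n₀/n = 1535·2673/5324 = 770.6715; c·n₁/n = 1393·2651/5324 = 693.6219
RR_MH = (289.1598 + 770.6715) / (128.3558 + 693.6219) = 1059.8313 / 821.9777 = 1.28937

1.289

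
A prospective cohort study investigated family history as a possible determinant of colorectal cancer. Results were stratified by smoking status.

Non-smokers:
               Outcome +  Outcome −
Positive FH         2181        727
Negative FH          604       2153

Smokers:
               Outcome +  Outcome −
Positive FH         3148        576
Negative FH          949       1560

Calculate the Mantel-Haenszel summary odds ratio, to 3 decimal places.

9.786

OR_MH = Σ(aᵢdᵢ/nᵢ) / Σ(bᵢcᵢ/nᵢ), where nᵢ is the stratum total.
Stratum 1 (Non-smokers): n = 5665; a·d/n = 2181·2153/5665 = 828.8955; b·c/n = 727·604/5665 = 77.5124
Stratum 2 (Smokers): n = 6233; a·d/n = 3148·1560/6233 = 787.8838; b·c/n = 576·949/6233 = 87.6984
OR_MH = (828.8955 + 787.8838) / (77.5124 + 87.6984) = 1616.7793 / 165.2108 = 9.78616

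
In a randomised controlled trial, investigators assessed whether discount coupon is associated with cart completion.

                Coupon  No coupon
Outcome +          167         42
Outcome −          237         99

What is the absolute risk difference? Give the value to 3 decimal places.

Reading the table with exposure as columns: a = 167 (Coupon, case), b = 237 (Coupon, non-case), c = 42 (No coupon, case), d = 99.
Risk in exposed = 167/404 = 0.413366; risk in unexposed = 42/141 = 0.297872.
Risk difference = 0.413366 − 0.297872 = 0.115494

0.115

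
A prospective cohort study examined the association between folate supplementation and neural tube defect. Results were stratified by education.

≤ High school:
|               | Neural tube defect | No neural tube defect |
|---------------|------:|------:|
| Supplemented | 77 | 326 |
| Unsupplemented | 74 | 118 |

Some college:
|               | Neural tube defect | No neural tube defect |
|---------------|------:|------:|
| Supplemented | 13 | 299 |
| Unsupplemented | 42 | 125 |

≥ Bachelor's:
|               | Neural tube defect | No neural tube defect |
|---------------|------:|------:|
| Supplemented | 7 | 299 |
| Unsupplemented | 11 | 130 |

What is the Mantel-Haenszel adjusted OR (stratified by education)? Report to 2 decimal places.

0.28

OR_MH = Σ(aᵢdᵢ/nᵢ) / Σ(bᵢcᵢ/nᵢ), where nᵢ is the stratum total.
Stratum 1 (≤ High school): n = 595; a·d/n = 77·118/595 = 15.2706; b·c/n = 326·74/595 = 40.5445
Stratum 2 (Some college): n = 479; a·d/n = 13·125/479 = 3.3925; b·c/n = 299·42/479 = 26.2171
Stratum 3 (≥ Bachelor's): n = 447; a·d/n = 7·130/447 = 2.0358; b·c/n = 299·11/447 = 7.3579
OR_MH = (15.2706 + 3.3925 + 2.0358) / (40.5445 + 26.2171 + 7.3579) = 20.6989 / 74.1196 = 0.27926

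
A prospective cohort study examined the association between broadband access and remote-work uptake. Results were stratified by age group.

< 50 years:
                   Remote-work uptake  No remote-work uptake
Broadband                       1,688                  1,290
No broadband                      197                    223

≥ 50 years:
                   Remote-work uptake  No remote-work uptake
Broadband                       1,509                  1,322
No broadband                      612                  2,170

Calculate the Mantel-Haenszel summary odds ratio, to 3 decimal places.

OR_MH = Σ(aᵢdᵢ/nᵢ) / Σ(bᵢcᵢ/nᵢ), where nᵢ is the stratum total.
Stratum 1 (< 50 years): n = 3398; a·d/n = 1688·223/3398 = 110.7781; b·c/n = 1290·197/3398 = 74.7881
Stratum 2 (≥ 50 years): n = 5613; a·d/n = 1509·2170/5613 = 583.3832; b·c/n = 1322·612/5613 = 144.1411
OR_MH = (110.7781 + 583.3832) / (74.7881 + 144.1411) = 694.1613 / 218.9292 = 3.17071

3.171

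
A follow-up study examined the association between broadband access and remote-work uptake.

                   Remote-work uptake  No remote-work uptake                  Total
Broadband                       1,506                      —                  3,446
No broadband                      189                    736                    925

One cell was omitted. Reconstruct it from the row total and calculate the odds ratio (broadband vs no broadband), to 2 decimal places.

3.02

The missing cell is in the exposed row: 3446 − 1506 = 1940.
So a = 1506, b = 1940, c = 189, d = 736.
OR = (a·d)/(b·c) = (1506 × 736) / (1940 × 189) = 1108416 / 366660 = 3.02301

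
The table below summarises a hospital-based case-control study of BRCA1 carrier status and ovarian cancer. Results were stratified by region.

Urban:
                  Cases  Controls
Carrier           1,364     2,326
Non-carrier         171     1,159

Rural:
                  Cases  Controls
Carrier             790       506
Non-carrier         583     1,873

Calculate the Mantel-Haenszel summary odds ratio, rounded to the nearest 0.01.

OR_MH = Σ(aᵢdᵢ/nᵢ) / Σ(bᵢcᵢ/nᵢ), where nᵢ is the stratum total.
Stratum 1 (Urban): n = 5020; a·d/n = 1364·1159/5020 = 314.9155; b·c/n = 2326·171/5020 = 79.2323
Stratum 2 (Rural): n = 3752; a·d/n = 790·1873/3752 = 394.3683; b·c/n = 506·583/3752 = 78.6242
OR_MH = (314.9155 + 394.3683) / (79.2323 + 78.6242) = 709.2839 / 157.8565 = 4.49322

4.49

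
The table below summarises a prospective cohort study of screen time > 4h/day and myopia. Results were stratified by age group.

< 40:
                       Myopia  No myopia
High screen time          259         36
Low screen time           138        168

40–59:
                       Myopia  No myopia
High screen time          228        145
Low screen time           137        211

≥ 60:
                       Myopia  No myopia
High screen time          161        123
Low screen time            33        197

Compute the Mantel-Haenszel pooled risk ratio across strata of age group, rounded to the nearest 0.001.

RR_MH = Σ(aᵢ·n₀ᵢ/nᵢ) / Σ(cᵢ·n₁ᵢ/nᵢ), with n₁ᵢ = aᵢ+bᵢ (exposed), n₀ᵢ = cᵢ+dᵢ (unexposed), nᵢ = n₁ᵢ+n₀ᵢ.
Stratum 1 (< 40): n₁ = 295, n₀ = 306, n = 601; a·n₀/n = 259·306/601 = 131.8702; c·n₁/n = 138·295/601 = 67.7371
Stratum 2 (40–59): n₁ = 373, n₀ = 348, n = 721; a·n₀/n = 228·348/721 = 110.0472; c·n₁/n = 137·373/721 = 70.8752
Stratum 3 (≥ 60): n₁ = 284, n₀ = 230, n = 514; a·n₀/n = 161·230/514 = 72.0428; c·n₁/n = 33·284/514 = 18.2335
RR_MH = (131.8702 + 110.0472 + 72.0428) / (67.7371 + 70.8752 + 18.2335) = 313.9602 / 156.8457 = 2.00171

2.002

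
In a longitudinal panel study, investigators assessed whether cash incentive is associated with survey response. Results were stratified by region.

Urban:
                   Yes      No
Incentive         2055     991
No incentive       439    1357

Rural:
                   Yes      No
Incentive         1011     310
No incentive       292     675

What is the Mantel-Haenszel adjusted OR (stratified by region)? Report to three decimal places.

OR_MH = Σ(aᵢdᵢ/nᵢ) / Σ(bᵢcᵢ/nᵢ), where nᵢ is the stratum total.
Stratum 1 (Urban): n = 4842; a·d/n = 2055·1357/4842 = 575.9263; b·c/n = 991·439/4842 = 89.8490
Stratum 2 (Rural): n = 2288; a·d/n = 1011·675/2288 = 298.2627; b·c/n = 310·292/2288 = 39.5629
OR_MH = (575.9263 + 298.2627) / (89.8490 + 39.5629) = 874.1889 / 129.4120 = 6.75509

6.755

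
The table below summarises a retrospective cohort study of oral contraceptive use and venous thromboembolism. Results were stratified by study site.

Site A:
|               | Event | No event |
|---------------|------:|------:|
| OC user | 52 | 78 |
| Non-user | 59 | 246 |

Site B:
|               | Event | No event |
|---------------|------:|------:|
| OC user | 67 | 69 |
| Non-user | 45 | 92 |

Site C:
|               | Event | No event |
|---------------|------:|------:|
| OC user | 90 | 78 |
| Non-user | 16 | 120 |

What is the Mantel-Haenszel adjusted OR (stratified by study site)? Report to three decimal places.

OR_MH = Σ(aᵢdᵢ/nᵢ) / Σ(bᵢcᵢ/nᵢ), where nᵢ is the stratum total.
Stratum 1 (Site A): n = 435; a·d/n = 52·246/435 = 29.4069; b·c/n = 78·59/435 = 10.5793
Stratum 2 (Site B): n = 273; a·d/n = 67·92/273 = 22.5788; b·c/n = 69·45/273 = 11.3736
Stratum 3 (Site C): n = 304; a·d/n = 90·120/304 = 35.5263; b·c/n = 78·16/304 = 4.1053
OR_MH = (29.4069 + 22.5788 + 35.5263) / (10.5793 + 11.3736 + 4.1053) = 87.5120 / 26.0582 = 3.35833

3.358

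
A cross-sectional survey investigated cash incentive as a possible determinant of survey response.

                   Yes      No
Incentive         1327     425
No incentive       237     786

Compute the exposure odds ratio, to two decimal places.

10.36

Cells: a = 1327, b = 425, c = 237, d = 786.
OR = (a·d)/(b·c) = (1327 × 786) / (425 × 237) = 1043022 / 100725 = 10.35515
The odds of survey response are about 10.36 times as high in the incentive group.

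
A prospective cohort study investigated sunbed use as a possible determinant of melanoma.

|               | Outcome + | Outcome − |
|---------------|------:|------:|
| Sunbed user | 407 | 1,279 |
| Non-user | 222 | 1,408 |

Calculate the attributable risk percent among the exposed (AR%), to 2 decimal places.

43.58

Cells: a = 407, b = 1279, c = 222, d = 1408.
Risk in exposed = 407/1686 = 0.24140; risk in unexposed = 222/1630 = 0.13620.
RR = 0.24140/0.13620 = 1.77244
AR% = (RR − 1)/RR × 100 = (1.77244 − 1)/1.77244 × 100 = 43.5806%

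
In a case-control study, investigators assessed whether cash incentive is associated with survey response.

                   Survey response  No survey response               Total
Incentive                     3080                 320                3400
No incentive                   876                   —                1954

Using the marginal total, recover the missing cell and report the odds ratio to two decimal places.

The missing cell is in the unexposed row: 1954 − 876 = 1078.
So a = 3080, b = 320, c = 876, d = 1078.
OR = (a·d)/(b·c) = (3080 × 1078) / (320 × 876) = 3320240 / 280320 = 11.84446

11.84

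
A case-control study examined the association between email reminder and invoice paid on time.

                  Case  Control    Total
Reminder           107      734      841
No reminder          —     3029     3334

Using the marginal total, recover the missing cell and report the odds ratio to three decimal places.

The missing cell is in the unexposed row: 3334 − 3029 = 305.
So a = 107, b = 734, c = 305, d = 3029.
OR = (a·d)/(b·c) = (107 × 3029) / (734 × 305) = 324103 / 223870 = 1.44773

1.448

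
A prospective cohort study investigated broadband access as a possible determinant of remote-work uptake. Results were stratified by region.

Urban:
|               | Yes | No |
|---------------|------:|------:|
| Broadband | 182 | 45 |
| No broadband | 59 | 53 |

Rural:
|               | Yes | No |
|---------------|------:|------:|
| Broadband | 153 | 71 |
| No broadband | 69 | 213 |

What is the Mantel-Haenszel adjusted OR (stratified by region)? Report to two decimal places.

OR_MH = Σ(aᵢdᵢ/nᵢ) / Σ(bᵢcᵢ/nᵢ), where nᵢ is the stratum total.
Stratum 1 (Urban): n = 339; a·d/n = 182·53/339 = 28.4543; b·c/n = 45·59/339 = 7.8319
Stratum 2 (Rural): n = 506; a·d/n = 153·213/506 = 64.4051; b·c/n = 71·69/506 = 9.6818
OR_MH = (28.4543 + 64.4051) / (7.8319 + 9.6818) = 92.8594 / 17.5137 = 5.30211

5.30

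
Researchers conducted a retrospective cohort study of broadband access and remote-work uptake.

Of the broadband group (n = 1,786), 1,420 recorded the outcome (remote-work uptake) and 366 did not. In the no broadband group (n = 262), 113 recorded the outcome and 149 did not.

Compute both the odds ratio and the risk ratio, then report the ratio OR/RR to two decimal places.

2.78

From the description: a = 1420, b = 366, c = 113, d = 149.
OR = (1420·149)/(366·113) = 211580/41358 = 5.11582
Risk in exposed = 1420/1786 = 0.79507; risk in unexposed = 113/262 = 0.43130; RR = 1.84344
OR/RR = 5.11582 / 1.84344 = 2.77514
The outcome is not rare, so the OR lies further from 1 than the RR.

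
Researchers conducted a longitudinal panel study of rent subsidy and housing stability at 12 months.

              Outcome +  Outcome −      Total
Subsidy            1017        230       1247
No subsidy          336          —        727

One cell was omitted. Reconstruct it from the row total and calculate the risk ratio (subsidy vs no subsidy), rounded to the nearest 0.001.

The missing cell is in the unexposed row: 727 − 336 = 391.
So a = 1017, b = 230, c = 336, d = 391.
RR = [a/(a+b)] / [c/(c+d)] = (1017/1247) / (336/727) = 0.81556/0.46217 = 1.76461

1.765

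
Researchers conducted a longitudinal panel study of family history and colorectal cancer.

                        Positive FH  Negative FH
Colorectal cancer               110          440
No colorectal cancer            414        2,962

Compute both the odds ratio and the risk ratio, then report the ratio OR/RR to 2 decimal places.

Reading the table with exposure as columns: a = 110 (Positive FH, case), b = 414 (Positive FH, non-case), c = 440 (Negative FH, case), d = 2962.
OR = (110·2962)/(414·440) = 325820/182160 = 1.78865
Risk in exposed = 110/524 = 0.20992; risk in unexposed = 440/3402 = 0.12934; RR = 1.62309
OR/RR = 1.78865 / 1.62309 = 1.10200
The outcome is not rare, so the OR lies further from 1 than the RR.

1.10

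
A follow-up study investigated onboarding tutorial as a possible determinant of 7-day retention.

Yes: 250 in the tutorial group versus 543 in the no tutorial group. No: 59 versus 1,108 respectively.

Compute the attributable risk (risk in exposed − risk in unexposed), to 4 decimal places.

From the description: a = 250, b = 59, c = 543, d = 1108.
Risk in exposed = 250/309 = 0.809061; risk in unexposed = 543/1651 = 0.328892.
Risk difference = 0.809061 − 0.328892 = 0.480170

0.4802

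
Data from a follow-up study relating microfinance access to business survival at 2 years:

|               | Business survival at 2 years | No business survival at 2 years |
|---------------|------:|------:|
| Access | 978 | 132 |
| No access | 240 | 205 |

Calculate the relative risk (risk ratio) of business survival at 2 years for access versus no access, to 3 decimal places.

Cells: a = 978, b = 132, c = 240, d = 205.
Risk in exposed = 978/1110 = 0.88108; risk in unexposed = 240/445 = 0.53933.
RR = 0.88108 / 0.53933 = 1.63367
The risk among the exposed is 1.63 times that among the unexposed.

1.634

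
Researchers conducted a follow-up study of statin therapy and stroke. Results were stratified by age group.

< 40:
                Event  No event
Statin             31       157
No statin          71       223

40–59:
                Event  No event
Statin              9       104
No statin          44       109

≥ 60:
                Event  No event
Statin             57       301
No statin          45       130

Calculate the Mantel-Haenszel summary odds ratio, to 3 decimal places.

0.486

OR_MH = Σ(aᵢdᵢ/nᵢ) / Σ(bᵢcᵢ/nᵢ), where nᵢ is the stratum total.
Stratum 1 (< 40): n = 482; a·d/n = 31·223/482 = 14.3423; b·c/n = 157·71/482 = 23.1266
Stratum 2 (40–59): n = 266; a·d/n = 9·109/266 = 3.6880; b·c/n = 104·44/266 = 17.2030
Stratum 3 (≥ 60): n = 533; a·d/n = 57·130/533 = 13.9024; b·c/n = 301·45/533 = 25.4128
OR_MH = (14.3423 + 3.6880 + 13.9024) / (23.1266 + 17.2030 + 25.4128) = 31.9327 / 65.7423 = 0.48573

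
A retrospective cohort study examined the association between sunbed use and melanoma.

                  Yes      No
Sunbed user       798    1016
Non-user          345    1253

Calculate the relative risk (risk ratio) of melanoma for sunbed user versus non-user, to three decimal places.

2.038

Cells: a = 798, b = 1016, c = 345, d = 1253.
Risk in exposed = 798/1814 = 0.43991; risk in unexposed = 345/1598 = 0.21589.
RR = 0.43991 / 0.21589 = 2.03762
The risk among the exposed is 2.04 times that among the unexposed.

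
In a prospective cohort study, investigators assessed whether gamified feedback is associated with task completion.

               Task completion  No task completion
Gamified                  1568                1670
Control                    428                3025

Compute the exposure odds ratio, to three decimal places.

6.636

Cells: a = 1568, b = 1670, c = 428, d = 3025.
OR = (a·d)/(b·c) = (1568 × 3025) / (1670 × 428) = 4743200 / 714760 = 6.63607
The odds of task completion are about 6.64 times as high in the gamified group.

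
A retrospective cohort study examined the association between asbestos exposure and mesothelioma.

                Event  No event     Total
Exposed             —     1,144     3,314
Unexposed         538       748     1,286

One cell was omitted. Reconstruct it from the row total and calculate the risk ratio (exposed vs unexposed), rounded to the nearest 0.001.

The missing cell is in the exposed row: 3314 − 1144 = 2170.
So a = 2170, b = 1144, c = 538, d = 748.
RR = [a/(a+b)] / [c/(c+d)] = (2170/3314) / (538/1286) = 0.65480/0.41835 = 1.56519

1.565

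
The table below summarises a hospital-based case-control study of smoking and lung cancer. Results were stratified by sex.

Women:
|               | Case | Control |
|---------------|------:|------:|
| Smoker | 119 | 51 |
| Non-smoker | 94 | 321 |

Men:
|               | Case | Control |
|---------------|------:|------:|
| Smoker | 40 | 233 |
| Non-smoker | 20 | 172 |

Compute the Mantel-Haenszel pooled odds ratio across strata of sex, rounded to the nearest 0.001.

OR_MH = Σ(aᵢdᵢ/nᵢ) / Σ(bᵢcᵢ/nᵢ), where nᵢ is the stratum total.
Stratum 1 (Women): n = 585; a·d/n = 119·321/585 = 65.2974; b·c/n = 51·94/585 = 8.1949
Stratum 2 (Men): n = 465; a·d/n = 40·172/465 = 14.7957; b·c/n = 233·20/465 = 10.0215
OR_MH = (65.2974 + 14.7957) / (8.1949 + 10.0215) = 80.0931 / 18.2164 = 4.39677

4.397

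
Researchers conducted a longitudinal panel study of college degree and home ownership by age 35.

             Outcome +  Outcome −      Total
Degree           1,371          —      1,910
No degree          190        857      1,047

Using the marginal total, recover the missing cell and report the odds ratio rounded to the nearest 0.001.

11.473

The missing cell is in the exposed row: 1910 − 1371 = 539.
So a = 1371, b = 539, c = 190, d = 857.
OR = (a·d)/(b·c) = (1371 × 857) / (539 × 190) = 1174947 / 102410 = 11.47297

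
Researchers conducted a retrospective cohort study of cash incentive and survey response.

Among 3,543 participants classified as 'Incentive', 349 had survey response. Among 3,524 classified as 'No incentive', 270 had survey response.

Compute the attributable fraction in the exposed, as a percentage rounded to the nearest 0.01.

22.22

From the description: a = 349, b = 3194, c = 270, d = 3254.
Risk in exposed = 349/3543 = 0.09850; risk in unexposed = 270/3524 = 0.07662.
RR = 0.09850/0.07662 = 1.28566
AR% = (RR − 1)/RR × 100 = (1.28566 − 1)/1.28566 × 100 = 22.2190%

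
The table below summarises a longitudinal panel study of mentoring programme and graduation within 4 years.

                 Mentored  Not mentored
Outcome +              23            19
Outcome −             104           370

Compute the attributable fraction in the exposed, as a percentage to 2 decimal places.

73.03

Reading the table with exposure as columns: a = 23 (Mentored, case), b = 104 (Mentored, non-case), c = 19 (Not mentored, case), d = 370.
Risk in exposed = 23/127 = 0.18110; risk in unexposed = 19/389 = 0.04884.
RR = 0.18110/0.04884 = 3.70783
AR% = (RR − 1)/RR × 100 = (3.70783 − 1)/3.70783 × 100 = 73.0301%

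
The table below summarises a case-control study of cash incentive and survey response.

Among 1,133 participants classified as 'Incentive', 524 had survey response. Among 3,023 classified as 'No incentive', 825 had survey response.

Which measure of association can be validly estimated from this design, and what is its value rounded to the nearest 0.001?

2.292

From the description: a = 524, b = 609, c = 825, d = 2198.
This is a case-control study: participants were sampled on outcome status, so risks in the source population cannot be estimated directly — relative risk is not valid here. The odds ratio is the appropriate measure.
OR = (a·d)/(b·c) = (524 × 2198) / (609 × 825) = 1151752 / 502425 = 2.29239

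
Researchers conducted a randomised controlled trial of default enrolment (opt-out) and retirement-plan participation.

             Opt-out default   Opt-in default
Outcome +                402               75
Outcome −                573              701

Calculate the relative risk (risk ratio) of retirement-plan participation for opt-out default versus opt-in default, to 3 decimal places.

4.266

Reading the table with exposure as columns: a = 402 (Opt-out default, case), b = 573 (Opt-out default, non-case), c = 75 (Opt-in default, case), d = 701.
Risk in exposed = 402/975 = 0.41231; risk in unexposed = 75/776 = 0.09665.
RR = 0.41231 / 0.09665 = 4.26601
The risk among the exposed is 4.27 times that among the unexposed.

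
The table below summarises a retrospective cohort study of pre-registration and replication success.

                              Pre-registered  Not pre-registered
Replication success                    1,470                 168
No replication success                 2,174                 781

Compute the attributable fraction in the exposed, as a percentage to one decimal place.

56.1

Reading the table with exposure as columns: a = 1470 (Pre-registered, case), b = 2174 (Pre-registered, non-case), c = 168 (Not pre-registered, case), d = 781.
Risk in exposed = 1470/3644 = 0.40340; risk in unexposed = 168/949 = 0.17703.
RR = 0.40340/0.17703 = 2.27875
AR% = (RR − 1)/RR × 100 = (2.27875 − 1)/2.27875 × 100 = 56.1162%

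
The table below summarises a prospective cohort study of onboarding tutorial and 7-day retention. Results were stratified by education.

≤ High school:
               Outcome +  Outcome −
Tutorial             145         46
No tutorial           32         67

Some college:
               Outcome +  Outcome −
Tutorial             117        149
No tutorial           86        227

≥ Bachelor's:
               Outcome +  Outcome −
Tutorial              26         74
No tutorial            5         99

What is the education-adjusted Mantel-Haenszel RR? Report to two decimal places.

RR_MH = Σ(aᵢ·n₀ᵢ/nᵢ) / Σ(cᵢ·n₁ᵢ/nᵢ), with n₁ᵢ = aᵢ+bᵢ (exposed), n₀ᵢ = cᵢ+dᵢ (unexposed), nᵢ = n₁ᵢ+n₀ᵢ.
Stratum 1 (≤ High school): n₁ = 191, n₀ = 99, n = 290; a·n₀/n = 145·99/290 = 49.5000; c·n₁/n = 32·191/290 = 21.0759
Stratum 2 (Some college): n₁ = 266, n₀ = 313, n = 579; a·n₀/n = 117·313/579 = 63.2487; c·n₁/n = 86·266/579 = 39.5095
Stratum 3 (≥ Bachelor's): n₁ = 100, n₀ = 104, n = 204; a·n₀/n = 26·104/204 = 13.2549; c·n₁/n = 5·100/204 = 2.4510
RR_MH = (49.5000 + 63.2487 + 13.2549) / (21.0759 + 39.5095 + 2.4510) = 126.0036 / 63.0363 = 1.99890

2.00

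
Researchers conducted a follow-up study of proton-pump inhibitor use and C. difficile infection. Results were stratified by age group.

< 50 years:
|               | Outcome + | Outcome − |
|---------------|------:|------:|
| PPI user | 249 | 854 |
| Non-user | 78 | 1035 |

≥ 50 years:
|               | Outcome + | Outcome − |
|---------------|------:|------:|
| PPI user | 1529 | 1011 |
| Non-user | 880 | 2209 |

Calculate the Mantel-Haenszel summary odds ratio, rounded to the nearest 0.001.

OR_MH = Σ(aᵢdᵢ/nᵢ) / Σ(bᵢcᵢ/nᵢ), where nᵢ is the stratum total.
Stratum 1 (< 50 years): n = 2216; a·d/n = 249·1035/2216 = 116.2974; b·c/n = 854·78/2216 = 30.0596
Stratum 2 (≥ 50 years): n = 5629; a·d/n = 1529·2209/5629 = 600.0286; b·c/n = 1011·880/5629 = 158.0529
OR_MH = (116.2974 + 600.0286) / (30.0596 + 158.0529) = 716.3260 / 188.1125 = 3.80797

3.808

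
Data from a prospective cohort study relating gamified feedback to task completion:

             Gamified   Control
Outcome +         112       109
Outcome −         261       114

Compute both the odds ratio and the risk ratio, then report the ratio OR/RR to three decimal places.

Reading the table with exposure as columns: a = 112 (Gamified, case), b = 261 (Gamified, non-case), c = 109 (Control, case), d = 114.
OR = (112·114)/(261·109) = 12768/28449 = 0.44880
Risk in exposed = 112/373 = 0.30027; risk in unexposed = 109/223 = 0.48879; RR = 0.61431
OR/RR = 0.44880 / 0.61431 = 0.73058
The outcome is not rare, so the OR lies further from 1 than the RR.

0.731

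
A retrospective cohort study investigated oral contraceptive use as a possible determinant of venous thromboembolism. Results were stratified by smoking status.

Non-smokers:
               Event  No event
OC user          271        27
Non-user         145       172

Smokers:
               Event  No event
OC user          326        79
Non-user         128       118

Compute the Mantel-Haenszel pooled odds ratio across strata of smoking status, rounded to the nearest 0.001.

6.159

OR_MH = Σ(aᵢdᵢ/nᵢ) / Σ(bᵢcᵢ/nᵢ), where nᵢ is the stratum total.
Stratum 1 (Non-smokers): n = 615; a·d/n = 271·172/615 = 75.7919; b·c/n = 27·145/615 = 6.3659
Stratum 2 (Smokers): n = 651; a·d/n = 326·118/651 = 59.0906; b·c/n = 79·128/651 = 15.5330
OR_MH = (75.7919 + 59.0906) / (6.3659 + 15.5330) = 134.8825 / 21.8989 = 6.15933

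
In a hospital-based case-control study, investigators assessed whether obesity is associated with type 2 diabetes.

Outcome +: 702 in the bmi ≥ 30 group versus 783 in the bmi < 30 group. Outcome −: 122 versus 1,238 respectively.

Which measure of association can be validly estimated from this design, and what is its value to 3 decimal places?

9.098

From the description: a = 702, b = 122, c = 783, d = 1238.
This is a hospital-based case-control study: participants were sampled on outcome status, so risks in the source population cannot be estimated directly — relative risk is not valid here. The odds ratio is the appropriate measure.
OR = (a·d)/(b·c) = (702 × 1238) / (122 × 783) = 869076 / 95526 = 9.09780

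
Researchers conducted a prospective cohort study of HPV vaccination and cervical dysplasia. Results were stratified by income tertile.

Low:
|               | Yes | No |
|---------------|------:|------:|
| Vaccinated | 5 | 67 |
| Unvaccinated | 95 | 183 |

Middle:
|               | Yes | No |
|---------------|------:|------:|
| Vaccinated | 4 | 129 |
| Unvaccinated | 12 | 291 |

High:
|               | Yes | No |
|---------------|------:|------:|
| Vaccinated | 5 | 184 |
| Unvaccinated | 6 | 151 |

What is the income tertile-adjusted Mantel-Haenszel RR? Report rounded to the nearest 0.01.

RR_MH = Σ(aᵢ·n₀ᵢ/nᵢ) / Σ(cᵢ·n₁ᵢ/nᵢ), with n₁ᵢ = aᵢ+bᵢ (exposed), n₀ᵢ = cᵢ+dᵢ (unexposed), nᵢ = n₁ᵢ+n₀ᵢ.
Stratum 1 (Low): n₁ = 72, n₀ = 278, n = 350; a·n₀/n = 5·278/350 = 3.9714; c·n₁/n = 95·72/350 = 19.5429
Stratum 2 (Middle): n₁ = 133, n₀ = 303, n = 436; a·n₀/n = 4·303/436 = 2.7798; c·n₁/n = 12·133/436 = 3.6606
Stratum 3 (High): n₁ = 189, n₀ = 157, n = 346; a·n₀/n = 5·157/346 = 2.2688; c·n₁/n = 6·189/346 = 3.2775
RR_MH = (3.9714 + 2.7798 + 2.2688) / (19.5429 + 3.6606 + 3.2775) = 9.0200 / 26.4809 = 0.34062

0.34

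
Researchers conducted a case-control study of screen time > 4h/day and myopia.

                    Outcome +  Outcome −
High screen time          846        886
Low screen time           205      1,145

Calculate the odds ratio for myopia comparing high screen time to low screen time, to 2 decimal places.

5.33

Cells: a = 846, b = 886, c = 205, d = 1145.
OR = (a·d)/(b·c) = (846 × 1145) / (886 × 205) = 968670 / 181630 = 5.33320
The odds of myopia are about 5.33 times as high in the high screen time group.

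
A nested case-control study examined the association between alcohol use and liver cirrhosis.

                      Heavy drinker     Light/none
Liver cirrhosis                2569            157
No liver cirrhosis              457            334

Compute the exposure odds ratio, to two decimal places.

Reading the table with exposure as columns: a = 2569 (Heavy drinker, case), b = 457 (Heavy drinker, non-case), c = 157 (Light/none, case), d = 334.
OR = (a·d)/(b·c) = (2569 × 334) / (457 × 157) = 858046 / 71749 = 11.95900
The odds of liver cirrhosis are about 11.96 times as high in the heavy drinker group.

11.96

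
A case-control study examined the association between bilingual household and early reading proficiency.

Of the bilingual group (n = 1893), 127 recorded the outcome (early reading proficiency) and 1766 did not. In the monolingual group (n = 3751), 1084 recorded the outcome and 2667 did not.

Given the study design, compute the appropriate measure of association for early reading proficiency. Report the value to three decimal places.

0.177

From the description: a = 127, b = 1766, c = 1084, d = 2667.
This is a case-control study: participants were sampled on outcome status, so risks in the source population cannot be estimated directly — relative risk is not valid here. The odds ratio is the appropriate measure.
OR = (a·d)/(b·c) = (127 × 2667) / (1766 × 1084) = 338709 / 1914344 = 0.17693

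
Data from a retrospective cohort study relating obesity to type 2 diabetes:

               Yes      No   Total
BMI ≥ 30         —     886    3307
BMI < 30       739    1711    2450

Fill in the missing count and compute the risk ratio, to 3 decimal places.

2.427

The missing cell is in the exposed row: 3307 − 886 = 2421.
So a = 2421, b = 886, c = 739, d = 1711.
RR = [a/(a+b)] / [c/(c+d)] = (2421/3307) / (739/2450) = 0.73208/0.30163 = 2.42707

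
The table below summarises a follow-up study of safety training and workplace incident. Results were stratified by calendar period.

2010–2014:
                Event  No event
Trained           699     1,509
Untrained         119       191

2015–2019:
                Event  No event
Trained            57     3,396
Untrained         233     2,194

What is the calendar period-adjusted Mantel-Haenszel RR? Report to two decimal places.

RR_MH = Σ(aᵢ·n₀ᵢ/nᵢ) / Σ(cᵢ·n₁ᵢ/nᵢ), with n₁ᵢ = aᵢ+bᵢ (exposed), n₀ᵢ = cᵢ+dᵢ (unexposed), nᵢ = n₁ᵢ+n₀ᵢ.
Stratum 1 (2010–2014): n₁ = 2208, n₀ = 310, n = 2518; a·n₀/n = 699·310/2518 = 86.0564; c·n₁/n = 119·2208/2518 = 104.3495
Stratum 2 (2015–2019): n₁ = 3453, n₀ = 2427, n = 5880; a·n₀/n = 57·2427/5880 = 23.5270; c·n₁/n = 233·3453/5880 = 136.8281
RR_MH = (86.0564 + 23.5270) / (104.3495 + 136.8281) = 109.5834 / 241.1775 = 0.45437

0.45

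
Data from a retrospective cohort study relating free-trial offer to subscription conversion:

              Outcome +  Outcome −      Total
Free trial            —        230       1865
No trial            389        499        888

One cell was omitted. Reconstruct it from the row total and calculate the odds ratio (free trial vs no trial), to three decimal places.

9.119

The missing cell is in the exposed row: 1865 − 230 = 1635.
So a = 1635, b = 230, c = 389, d = 499.
OR = (a·d)/(b·c) = (1635 × 499) / (230 × 389) = 815865 / 89470 = 9.11887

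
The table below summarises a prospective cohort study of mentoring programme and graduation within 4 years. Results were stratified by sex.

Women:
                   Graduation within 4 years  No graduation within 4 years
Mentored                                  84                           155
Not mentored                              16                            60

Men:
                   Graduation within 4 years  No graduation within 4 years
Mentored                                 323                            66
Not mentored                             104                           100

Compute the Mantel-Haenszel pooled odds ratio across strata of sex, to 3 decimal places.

OR_MH = Σ(aᵢdᵢ/nᵢ) / Σ(bᵢcᵢ/nᵢ), where nᵢ is the stratum total.
Stratum 1 (Women): n = 315; a·d/n = 84·60/315 = 16.0000; b·c/n = 155·16/315 = 7.8730
Stratum 2 (Men): n = 593; a·d/n = 323·100/593 = 54.4688; b·c/n = 66·104/593 = 11.5750
OR_MH = (16.0000 + 54.4688) / (7.8730 + 11.5750) = 70.4688 / 19.4481 = 3.62344

3.623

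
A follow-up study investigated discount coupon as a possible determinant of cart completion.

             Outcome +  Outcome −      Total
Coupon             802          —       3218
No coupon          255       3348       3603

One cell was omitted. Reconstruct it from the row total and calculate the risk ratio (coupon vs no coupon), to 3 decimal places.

The missing cell is in the exposed row: 3218 − 802 = 2416.
So a = 802, b = 2416, c = 255, d = 3348.
RR = [a/(a+b)] / [c/(c+d)] = (802/3218) / (255/3603) = 0.24922/0.07077 = 3.52138

3.521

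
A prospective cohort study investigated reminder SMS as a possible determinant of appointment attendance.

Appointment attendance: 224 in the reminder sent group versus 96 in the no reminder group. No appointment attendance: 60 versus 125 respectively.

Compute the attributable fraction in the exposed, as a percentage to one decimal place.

From the description: a = 224, b = 60, c = 96, d = 125.
Risk in exposed = 224/284 = 0.78873; risk in unexposed = 96/221 = 0.43439.
RR = 0.78873/0.43439 = 1.81573
AR% = (RR − 1)/RR × 100 = (1.81573 − 1)/1.81573 × 100 = 44.9257%

44.9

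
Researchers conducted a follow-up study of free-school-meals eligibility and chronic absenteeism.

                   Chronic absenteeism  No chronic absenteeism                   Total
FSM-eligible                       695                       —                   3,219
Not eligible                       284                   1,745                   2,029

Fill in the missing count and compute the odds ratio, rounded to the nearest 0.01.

1.69

The missing cell is in the exposed row: 3219 − 695 = 2524.
So a = 695, b = 2524, c = 284, d = 1745.
OR = (a·d)/(b·c) = (695 × 1745) / (2524 × 284) = 1212775 / 716816 = 1.69189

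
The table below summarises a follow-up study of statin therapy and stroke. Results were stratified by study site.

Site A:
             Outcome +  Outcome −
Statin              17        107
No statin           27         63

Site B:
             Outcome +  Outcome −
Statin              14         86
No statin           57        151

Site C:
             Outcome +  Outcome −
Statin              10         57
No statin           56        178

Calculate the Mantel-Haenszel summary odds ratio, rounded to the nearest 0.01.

0.44

OR_MH = Σ(aᵢdᵢ/nᵢ) / Σ(bᵢcᵢ/nᵢ), where nᵢ is the stratum total.
Stratum 1 (Site A): n = 214; a·d/n = 17·63/214 = 5.0047; b·c/n = 107·27/214 = 13.5000
Stratum 2 (Site B): n = 308; a·d/n = 14·151/308 = 6.8636; b·c/n = 86·57/308 = 15.9156
Stratum 3 (Site C): n = 301; a·d/n = 10·178/301 = 5.9136; b·c/n = 57·56/301 = 10.6047
OR_MH = (5.0047 + 6.8636 + 5.9136) / (13.5000 + 15.9156 + 10.6047) = 17.7819 / 40.0202 = 0.44432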